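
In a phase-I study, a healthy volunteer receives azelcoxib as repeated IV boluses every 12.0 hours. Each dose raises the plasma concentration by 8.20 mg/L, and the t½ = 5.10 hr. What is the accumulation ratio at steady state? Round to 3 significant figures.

k = ln 2 / 5.10 = 0.1359 hr⁻¹
Fraction remaining after one interval: e^(−kτ) = e^(−0.1359 × 12.0) = 0.1957
R = 1 / (1 − 0.1957) = 1 / 0.8043 ≈ 1.24

1.24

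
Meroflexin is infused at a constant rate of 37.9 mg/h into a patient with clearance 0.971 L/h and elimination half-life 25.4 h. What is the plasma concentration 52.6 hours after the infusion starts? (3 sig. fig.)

29.7 µg/mL

Css = rate / CL = 37.9 / 0.971 = 39.03 µg/mL
k = ln 2 / 25.4 = 0.02729 h⁻¹
C(t) = Css (1 − e^(−kt)) = 39.03 × (1 − e^(−1.435)) = 39.03 × 0.7620 ≈ 29.7 µg/mL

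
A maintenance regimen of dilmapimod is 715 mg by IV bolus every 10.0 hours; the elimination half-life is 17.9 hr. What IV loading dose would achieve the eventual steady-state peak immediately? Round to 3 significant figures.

2230 mg

k = ln 2 / 17.9 = 0.03872 hr⁻¹
Accumulation ratio R = 1 / (1 − e^(−kτ)) = 1 / (1 − e^(−0.03872×10.0)) = 1 / (1 − 0.6789) = 3.115
Loading dose = maintenance dose × R = 715 × 3.115 ≈ 2230 mg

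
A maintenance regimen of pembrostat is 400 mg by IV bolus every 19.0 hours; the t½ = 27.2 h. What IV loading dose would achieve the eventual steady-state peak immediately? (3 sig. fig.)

k = ln 2 / 27.2 = 0.02548 h⁻¹
Accumulation ratio R = 1 / (1 − e^(−kτ)) = 1 / (1 − e^(−0.02548×19.0)) = 1 / (1 − 0.6162) = 2.606
Loading dose = maintenance dose × R = 400 × 2.606 ≈ 1040 mg

1040 mg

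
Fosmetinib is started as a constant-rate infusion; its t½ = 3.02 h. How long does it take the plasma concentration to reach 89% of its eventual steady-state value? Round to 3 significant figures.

k = ln 2 / 3.02 = 0.2295 h⁻¹
f = 1 − e^(−kt)  ⇒  t = −ln(1 − f) / k
t = −ln(1 − 0.89) / 0.2295 = 2.207 / 0.2295 ≈ 9.62 hours

9.62 hours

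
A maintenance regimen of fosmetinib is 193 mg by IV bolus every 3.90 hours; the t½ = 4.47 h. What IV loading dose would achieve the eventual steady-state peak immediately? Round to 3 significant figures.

425 mg

k = ln 2 / 4.47 = 0.1551 h⁻¹
Accumulation ratio R = 1 / (1 − e^(−kτ)) = 1 / (1 − e^(−0.1551×3.90)) = 1 / (1 − 0.5462) = 2.204
Loading dose = maintenance dose × R = 193 × 2.204 ≈ 425 mg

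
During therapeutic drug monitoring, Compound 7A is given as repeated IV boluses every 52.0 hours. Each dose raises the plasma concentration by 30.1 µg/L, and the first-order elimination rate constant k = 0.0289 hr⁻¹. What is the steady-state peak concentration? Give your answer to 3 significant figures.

Fraction remaining after one interval: e^(−kτ) = e^(−0.02890 × 52.0) = 0.2225
R = 1 / (1 − 0.2225) = 1.286
Css,max = 30.1 × 1.286 ≈ 38.7 µg/L

38.7 µg/L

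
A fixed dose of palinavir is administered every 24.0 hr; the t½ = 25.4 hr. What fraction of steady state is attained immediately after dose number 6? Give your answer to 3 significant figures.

0.980

k = ln 2 / 25.4 = 0.02729 hr⁻¹
f_n = 1 − e^(−nkτ) = 1 − e^(−6 × 0.02729 × 24.0) = 1 − e^(−3.930) = 1 − 0.01965 ≈ 0.980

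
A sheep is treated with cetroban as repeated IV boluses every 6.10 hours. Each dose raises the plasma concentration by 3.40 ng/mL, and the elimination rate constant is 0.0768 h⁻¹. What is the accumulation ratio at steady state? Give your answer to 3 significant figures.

2.67

Fraction remaining after one interval: e^(−kτ) = e^(−0.07680 × 6.10) = 0.6260
R = 1 / (1 − 0.6260) = 1 / 0.3740 ≈ 2.67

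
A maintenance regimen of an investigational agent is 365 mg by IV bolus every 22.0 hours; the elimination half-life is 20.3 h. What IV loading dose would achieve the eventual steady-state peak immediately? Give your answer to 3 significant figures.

691 mg

k = ln 2 / 20.3 = 0.03415 h⁻¹
Accumulation ratio R = 1 / (1 − e^(−kτ)) = 1 / (1 − e^(−0.03415×22.0)) = 1 / (1 − 0.4718) = 1.893
Loading dose = maintenance dose × R = 365 × 1.893 ≈ 691 mg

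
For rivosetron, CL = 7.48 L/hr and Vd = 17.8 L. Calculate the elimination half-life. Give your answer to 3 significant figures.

1.65 hours

k = CL / V = 7.48 / 17.8 = 0.4202 hr⁻¹
t½ = ln 2 / k = ln 2 / 0.4202 ≈ 1.65 hours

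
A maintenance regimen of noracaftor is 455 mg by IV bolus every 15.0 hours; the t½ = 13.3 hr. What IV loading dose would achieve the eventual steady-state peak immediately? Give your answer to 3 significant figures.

839 mg

k = ln 2 / 13.3 = 0.05212 hr⁻¹
Accumulation ratio R = 1 / (1 − e^(−kτ)) = 1 / (1 − e^(−0.05212×15.0)) = 1 / (1 − 0.4576) = 1.844
Loading dose = maintenance dose × R = 455 × 1.844 ≈ 839 mg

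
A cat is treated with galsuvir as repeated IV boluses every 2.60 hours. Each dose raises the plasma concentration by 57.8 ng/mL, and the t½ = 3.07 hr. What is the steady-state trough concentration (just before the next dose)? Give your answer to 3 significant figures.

72.4 ng/mL

k = ln 2 / 3.07 = 0.2258 hr⁻¹
Fraction remaining after one interval: e^(−kτ) = e^(−0.2258 × 2.60) = 0.5560
R = 1 / (1 − 0.5560) = 2.252
Css,max = 57.8 × 2.252 = 130.2 ng/mL
Css,min = Css,max × e^(−kτ) = 130.2 × 0.5560 ≈ 72.4 ng/mL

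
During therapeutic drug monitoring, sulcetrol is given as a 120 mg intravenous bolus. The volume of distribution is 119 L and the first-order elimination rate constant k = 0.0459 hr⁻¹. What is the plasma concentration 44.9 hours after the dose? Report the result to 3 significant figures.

0.128 µg/mL

C₀ = dose / V = 120 / 119 = 1.008 µg/mL
C(t) = C₀ e^(−kt) = 1.008 × e^(−0.04590 × 44.9) = 1.008 × e^(−2.061) = 1.008 × 0.1273 ≈ 0.128 µg/mL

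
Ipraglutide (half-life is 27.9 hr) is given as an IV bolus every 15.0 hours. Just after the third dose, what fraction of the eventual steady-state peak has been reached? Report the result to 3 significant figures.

0.673

k = ln 2 / 27.9 = 0.02484 hr⁻¹
f_n = 1 − e^(−nkτ) = 1 − e^(−3 × 0.02484 × 15.0) = 1 − e^(−1.118) = 1 − 0.3269 ≈ 0.673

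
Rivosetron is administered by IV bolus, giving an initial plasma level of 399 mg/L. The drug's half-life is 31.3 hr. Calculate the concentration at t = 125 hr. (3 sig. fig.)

k = ln 2 / 31.3 = 0.02215 hr⁻¹
125 hr is 3.994 half-lives, so C = 399 × (1/2)^3.994 = 399 × 0.06278 ≈ 25.0 mg/L

25.0 mg/L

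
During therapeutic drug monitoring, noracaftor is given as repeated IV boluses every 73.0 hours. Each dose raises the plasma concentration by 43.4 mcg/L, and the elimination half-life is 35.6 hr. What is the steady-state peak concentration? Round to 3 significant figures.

k = ln 2 / 35.6 = 0.01947 hr⁻¹
Fraction remaining after one interval: e^(−kτ) = e^(−0.01947 × 73.0) = 0.2414
R = 1 / (1 − 0.2414) = 1.318
Css,max = 43.4 × 1.318 ≈ 57.2 mcg/L

57.2 mcg/L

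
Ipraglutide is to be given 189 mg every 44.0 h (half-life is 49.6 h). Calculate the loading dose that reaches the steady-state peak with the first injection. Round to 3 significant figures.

411 mg

k = ln 2 / 49.6 = 0.01397 h⁻¹
Accumulation ratio R = 1 / (1 − e^(−kτ)) = 1 / (1 − e^(−0.01397×44.0)) = 1 / (1 − 0.5407) = 2.177
Loading dose = maintenance dose × R = 189 × 2.177 ≈ 411 mg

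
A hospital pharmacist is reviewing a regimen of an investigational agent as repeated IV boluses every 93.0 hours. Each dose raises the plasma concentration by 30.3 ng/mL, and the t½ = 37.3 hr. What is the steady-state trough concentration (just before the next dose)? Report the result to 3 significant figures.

6.54 ng/mL

k = ln 2 / 37.3 = 0.01858 hr⁻¹
Fraction remaining after one interval: e^(−kτ) = e^(−0.01858 × 93.0) = 0.1776
R = 1 / (1 − 0.1776) = 1.216
Css,max = 30.3 × 1.216 = 36.84 ng/mL
Css,min = Css,max × e^(−kτ) = 36.84 × 0.1776 ≈ 6.54 ng/mL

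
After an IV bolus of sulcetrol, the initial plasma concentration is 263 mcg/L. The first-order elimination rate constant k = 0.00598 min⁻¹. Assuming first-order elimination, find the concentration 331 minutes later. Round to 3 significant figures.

36.3 mcg/L

C(t) = C₀ e^(−kt) = 263 × e^(−0.005980 × 331) = 263 × e^(−1.979) = 263 × 0.1382 ≈ 36.3 mcg/L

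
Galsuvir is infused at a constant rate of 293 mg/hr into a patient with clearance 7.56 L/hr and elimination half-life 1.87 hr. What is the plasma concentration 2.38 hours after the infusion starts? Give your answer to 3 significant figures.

22.7 µg/mL

Css = rate / CL = 293 / 7.56 = 38.76 µg/mL
k = ln 2 / 1.87 = 0.3707 hr⁻¹
C(t) = Css (1 − e^(−kt)) = 38.76 × (1 − e^(−0.8822)) = 38.76 × 0.5861 ≈ 22.7 µg/mL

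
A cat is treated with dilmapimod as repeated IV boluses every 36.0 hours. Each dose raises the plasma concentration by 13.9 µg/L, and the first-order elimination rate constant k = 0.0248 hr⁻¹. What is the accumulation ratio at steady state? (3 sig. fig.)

Fraction remaining after one interval: e^(−kτ) = e^(−0.02480 × 36.0) = 0.4095
R = 1 / (1 − 0.4095) = 1 / 0.5905 ≈ 1.69

1.69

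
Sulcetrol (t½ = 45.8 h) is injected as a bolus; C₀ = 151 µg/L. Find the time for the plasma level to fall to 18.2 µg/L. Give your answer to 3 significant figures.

k = ln 2 / 45.8 = 0.01513 h⁻¹
C(t) = C₀ e^(−kt)  ⇒  t = ln(C₀/C) / k
t = ln(151/18.2) / 0.01513 = 2.116 / 0.01513 ≈ 140 hours

140 hours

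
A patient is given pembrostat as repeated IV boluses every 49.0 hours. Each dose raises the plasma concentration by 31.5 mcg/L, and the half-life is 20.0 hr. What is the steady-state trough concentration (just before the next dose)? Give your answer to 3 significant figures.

k = ln 2 / 20.0 = 0.03466 hr⁻¹
Fraction remaining after one interval: e^(−kτ) = e^(−0.03466 × 49.0) = 0.1830
R = 1 / (1 − 0.1830) = 1.224
Css,max = 31.5 × 1.224 = 38.56 mcg/L
Css,min = Css,max × e^(−kτ) = 38.56 × 0.1830 ≈ 7.06 mcg/L

7.06 mcg/L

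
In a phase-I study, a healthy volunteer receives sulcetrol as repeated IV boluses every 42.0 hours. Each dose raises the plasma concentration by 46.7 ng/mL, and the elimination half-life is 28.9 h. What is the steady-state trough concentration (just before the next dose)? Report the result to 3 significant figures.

k = ln 2 / 28.9 = 0.02398 h⁻¹
Fraction remaining after one interval: e^(−kτ) = e^(−0.02398 × 42.0) = 0.3652
R = 1 / (1 − 0.3652) = 1.575
Css,max = 46.7 × 1.575 = 73.57 ng/mL
Css,min = Css,max × e^(−kτ) = 73.57 × 0.3652 ≈ 26.9 ng/mL

26.9 ng/mL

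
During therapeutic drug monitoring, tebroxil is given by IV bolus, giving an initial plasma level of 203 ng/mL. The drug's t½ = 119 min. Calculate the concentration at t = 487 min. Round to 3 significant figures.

11.9 ng/mL

k = ln 2 / 119 = 0.005825 min⁻¹
C(t) = C₀ e^(−kt) = 203 × e^(−0.005825 × 487) = 203 × e^(−2.837) = 203 × 0.05862 ≈ 11.9 ng/mL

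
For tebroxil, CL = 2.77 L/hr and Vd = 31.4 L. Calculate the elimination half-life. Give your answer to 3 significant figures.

k = CL / V = 2.77 / 31.4 = 0.08822 hr⁻¹
t½ = ln 2 / k = ln 2 / 0.08822 ≈ 7.86 hours

7.86 hours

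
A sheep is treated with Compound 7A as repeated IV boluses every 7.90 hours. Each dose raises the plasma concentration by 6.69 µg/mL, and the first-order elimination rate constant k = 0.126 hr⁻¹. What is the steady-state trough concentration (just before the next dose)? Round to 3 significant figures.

3.92 µg/mL

Fraction remaining after one interval: e^(−kτ) = e^(−0.1260 × 7.90) = 0.3696
R = 1 / (1 − 0.3696) = 1.586
Css,max = 6.69 × 1.586 = 10.61 µg/mL
Css,min = Css,max × e^(−kτ) = 10.61 × 0.3696 ≈ 3.92 µg/mL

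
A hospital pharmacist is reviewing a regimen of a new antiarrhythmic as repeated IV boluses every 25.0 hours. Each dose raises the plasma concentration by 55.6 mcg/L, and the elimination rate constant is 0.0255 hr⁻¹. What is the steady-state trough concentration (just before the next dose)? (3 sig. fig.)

62.3 mcg/L

Fraction remaining after one interval: e^(−kτ) = e^(−0.02550 × 25.0) = 0.5286
R = 1 / (1 − 0.5286) = 2.121
Css,max = 55.6 × 2.121 = 117.9 mcg/L
Css,min = Css,max × e^(−kτ) = 117.9 × 0.5286 ≈ 62.3 mcg/L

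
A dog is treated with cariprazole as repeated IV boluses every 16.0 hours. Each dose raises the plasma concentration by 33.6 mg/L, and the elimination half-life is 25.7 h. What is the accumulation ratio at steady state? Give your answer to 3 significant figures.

k = ln 2 / 25.7 = 0.02697 h⁻¹
Fraction remaining after one interval: e^(−kτ) = e^(−0.02697 × 16.0) = 0.6495
R = 1 / (1 − 0.6495) = 1 / 0.3505 ≈ 2.85

2.85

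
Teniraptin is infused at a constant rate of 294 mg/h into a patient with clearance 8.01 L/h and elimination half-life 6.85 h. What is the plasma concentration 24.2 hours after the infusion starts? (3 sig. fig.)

33.5 mg/L

Css = rate / CL = 294 / 8.01 = 36.70 mg/L
k = ln 2 / 6.85 = 0.1012 h⁻¹
C(t) = Css (1 − e^(−kt)) = 36.70 × (1 − e^(−2.449)) = 36.70 × 0.9136 ≈ 33.5 mg/L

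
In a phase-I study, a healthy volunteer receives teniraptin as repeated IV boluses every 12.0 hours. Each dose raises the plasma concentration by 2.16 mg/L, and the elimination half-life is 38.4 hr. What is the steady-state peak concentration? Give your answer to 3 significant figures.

k = ln 2 / 38.4 = 0.01805 hr⁻¹
Fraction remaining after one interval: e^(−kτ) = e^(−0.01805 × 12.0) = 0.8052
R = 1 / (1 − 0.8052) = 5.135
Css,max = 2.16 × 5.135 ≈ 11.1 mg/L

11.1 mg/L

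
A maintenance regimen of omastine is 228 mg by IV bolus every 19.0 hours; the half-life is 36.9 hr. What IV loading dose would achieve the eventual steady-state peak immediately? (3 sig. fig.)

760 mg

k = ln 2 / 36.9 = 0.01878 hr⁻¹
Accumulation ratio R = 1 / (1 − e^(−kτ)) = 1 / (1 − e^(−0.01878×19.0)) = 1 / (1 − 0.6998) = 3.332
Loading dose = maintenance dose × R = 228 × 3.332 ≈ 760 mg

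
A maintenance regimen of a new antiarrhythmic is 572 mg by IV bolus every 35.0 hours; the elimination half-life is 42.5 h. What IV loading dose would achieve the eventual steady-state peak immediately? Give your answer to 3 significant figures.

1320 mg

k = ln 2 / 42.5 = 0.01631 h⁻¹
Accumulation ratio R = 1 / (1 − e^(−kτ)) = 1 / (1 − e^(−0.01631×35.0)) = 1 / (1 − 0.5651) = 2.299
Loading dose = maintenance dose × R = 572 × 2.299 ≈ 1320 mg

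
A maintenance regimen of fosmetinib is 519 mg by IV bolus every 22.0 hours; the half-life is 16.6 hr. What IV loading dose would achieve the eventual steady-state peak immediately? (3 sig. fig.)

864 mg

k = ln 2 / 16.6 = 0.04176 hr⁻¹
Accumulation ratio R = 1 / (1 − e^(−kτ)) = 1 / (1 − e^(−0.04176×22.0)) = 1 / (1 − 0.3991) = 1.664
Loading dose = maintenance dose × R = 519 × 1.664 ≈ 864 mg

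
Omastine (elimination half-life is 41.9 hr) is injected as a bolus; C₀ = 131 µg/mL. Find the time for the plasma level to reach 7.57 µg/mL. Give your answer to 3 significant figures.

k = ln 2 / 41.9 = 0.01654 hr⁻¹
C(t) = C₀ e^(−kt)  ⇒  t = ln(C₀/C) / k
t = ln(131/7.57) / 0.01654 = 2.851 / 0.01654 ≈ 172 hours

172 hours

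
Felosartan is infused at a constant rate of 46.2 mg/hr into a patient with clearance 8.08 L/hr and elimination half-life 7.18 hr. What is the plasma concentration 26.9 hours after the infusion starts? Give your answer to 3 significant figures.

5.29 mg/L

Css = rate / CL = 46.2 / 8.08 = 5.718 mg/L
k = ln 2 / 7.18 = 0.09654 hr⁻¹
C(t) = Css (1 − e^(−kt)) = 5.718 × (1 − e^(−2.597)) = 5.718 × 0.9255 ≈ 5.29 mg/L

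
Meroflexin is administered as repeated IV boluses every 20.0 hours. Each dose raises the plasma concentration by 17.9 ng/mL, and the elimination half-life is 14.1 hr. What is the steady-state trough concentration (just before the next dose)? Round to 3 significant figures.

k = ln 2 / 14.1 = 0.04916 hr⁻¹
Fraction remaining after one interval: e^(−kτ) = e^(−0.04916 × 20.0) = 0.3741
R = 1 / (1 − 0.3741) = 1.598
Css,max = 17.9 × 1.598 = 28.60 ng/mL
Css,min = Css,max × e^(−kτ) = 28.60 × 0.3741 ≈ 10.7 ng/mL

10.7 ng/mL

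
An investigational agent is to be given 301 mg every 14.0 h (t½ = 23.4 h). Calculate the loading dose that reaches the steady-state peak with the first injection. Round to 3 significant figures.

k = ln 2 / 23.4 = 0.02962 h⁻¹
Accumulation ratio R = 1 / (1 − e^(−kτ)) = 1 / (1 − e^(−0.02962×14.0)) = 1 / (1 − 0.6605) = 2.946
Loading dose = maintenance dose × R = 301 × 2.946 ≈ 887 mg

887 mg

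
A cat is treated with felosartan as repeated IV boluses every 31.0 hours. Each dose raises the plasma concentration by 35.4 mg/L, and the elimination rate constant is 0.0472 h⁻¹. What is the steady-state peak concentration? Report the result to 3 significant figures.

46.1 mg/L

Fraction remaining after one interval: e^(−kτ) = e^(−0.04720 × 31.0) = 0.2315
R = 1 / (1 − 0.2315) = 1.301
Css,max = 35.4 × 1.301 ≈ 46.1 mg/L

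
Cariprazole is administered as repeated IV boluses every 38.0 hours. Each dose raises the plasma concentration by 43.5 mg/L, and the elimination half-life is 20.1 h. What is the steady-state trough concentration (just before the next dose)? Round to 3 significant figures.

k = ln 2 / 20.1 = 0.03448 h⁻¹
Fraction remaining after one interval: e^(−kτ) = e^(−0.03448 × 38.0) = 0.2697
R = 1 / (1 − 0.2697) = 1.369
Css,max = 43.5 × 1.369 = 59.56 mg/L
Css,min = Css,max × e^(−kτ) = 59.56 × 0.2697 ≈ 16.1 mg/L

16.1 mg/L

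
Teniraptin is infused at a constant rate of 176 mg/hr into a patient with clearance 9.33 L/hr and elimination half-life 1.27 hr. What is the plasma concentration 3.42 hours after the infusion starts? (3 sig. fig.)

15.9 µg/mL

Css = rate / CL = 176 / 9.33 = 18.86 µg/mL
k = ln 2 / 1.27 = 0.5458 hr⁻¹
C(t) = Css (1 − e^(−kt)) = 18.86 × (1 − e^(−1.867)) = 18.86 × 0.8453 ≈ 15.9 µg/mL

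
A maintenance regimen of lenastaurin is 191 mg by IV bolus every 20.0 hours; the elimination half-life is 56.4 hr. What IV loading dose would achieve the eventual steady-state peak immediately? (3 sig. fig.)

k = ln 2 / 56.4 = 0.01229 hr⁻¹
Accumulation ratio R = 1 / (1 − e^(−kτ)) = 1 / (1 − e^(−0.01229×20.0)) = 1 / (1 − 0.7821) = 4.589
Loading dose = maintenance dose × R = 191 × 4.589 ≈ 876 mg

876 mg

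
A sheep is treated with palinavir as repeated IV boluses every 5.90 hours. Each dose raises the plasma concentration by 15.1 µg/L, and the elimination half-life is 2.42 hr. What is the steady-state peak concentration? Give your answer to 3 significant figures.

k = ln 2 / 2.42 = 0.2864 hr⁻¹
Fraction remaining after one interval: e^(−kτ) = e^(−0.2864 × 5.90) = 0.1845
R = 1 / (1 − 0.1845) = 1.226
Css,max = 15.1 × 1.226 ≈ 18.5 µg/L

18.5 µg/L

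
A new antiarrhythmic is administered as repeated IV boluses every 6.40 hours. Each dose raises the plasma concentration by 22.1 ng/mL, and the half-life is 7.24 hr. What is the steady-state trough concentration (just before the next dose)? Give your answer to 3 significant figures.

26.1 ng/mL

k = ln 2 / 7.24 = 0.09574 hr⁻¹
Fraction remaining after one interval: e^(−kτ) = e^(−0.09574 × 6.40) = 0.5419
R = 1 / (1 − 0.5419) = 2.183
Css,max = 22.1 × 2.183 = 48.24 ng/mL
Css,min = Css,max × e^(−kτ) = 48.24 × 0.5419 ≈ 26.1 ng/mL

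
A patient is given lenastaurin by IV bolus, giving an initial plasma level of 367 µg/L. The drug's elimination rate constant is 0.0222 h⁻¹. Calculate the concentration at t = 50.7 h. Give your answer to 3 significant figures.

119 µg/L

C(t) = C₀ e^(−kt) = 367 × e^(−0.02220 × 50.7) = 367 × e^(−1.126) = 367 × 0.3245 ≈ 119 µg/L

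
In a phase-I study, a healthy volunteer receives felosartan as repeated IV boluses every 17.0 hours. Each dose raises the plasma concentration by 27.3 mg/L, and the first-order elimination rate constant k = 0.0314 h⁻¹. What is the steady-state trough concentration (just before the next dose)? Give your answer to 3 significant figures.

38.7 mg/L

Fraction remaining after one interval: e^(−kτ) = e^(−0.03140 × 17.0) = 0.5864
R = 1 / (1 − 0.5864) = 2.418
Css,max = 27.3 × 2.418 = 66.00 mg/L
Css,min = Css,max × e^(−kτ) = 66.00 × 0.5864 ≈ 38.7 mg/L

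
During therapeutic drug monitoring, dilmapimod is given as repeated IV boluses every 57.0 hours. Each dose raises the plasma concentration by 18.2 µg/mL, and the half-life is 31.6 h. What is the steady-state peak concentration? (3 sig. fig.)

k = ln 2 / 31.6 = 0.02194 h⁻¹
Fraction remaining after one interval: e^(−kτ) = e^(−0.02194 × 57.0) = 0.2864
R = 1 / (1 − 0.2864) = 1.401
Css,max = 18.2 × 1.401 ≈ 25.5 µg/mL

25.5 µg/mL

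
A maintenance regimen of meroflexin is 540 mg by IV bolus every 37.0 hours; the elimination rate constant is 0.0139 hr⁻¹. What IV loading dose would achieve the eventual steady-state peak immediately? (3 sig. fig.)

1340 mg

Accumulation ratio R = 1 / (1 − e^(−kτ)) = 1 / (1 − e^(−0.01390×37.0)) = 1 / (1 − 0.5979) = 2.487
Loading dose = maintenance dose × R = 540 × 2.487 ≈ 1340 mg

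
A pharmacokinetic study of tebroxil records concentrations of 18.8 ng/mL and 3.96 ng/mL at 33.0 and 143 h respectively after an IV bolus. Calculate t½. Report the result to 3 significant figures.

49.0 hours

k = ln(C₁/C₂) / (t₂ − t₁) = ln(18.8/3.96) / (143 − 33.0)
  = 1.558 / 110.0 = 0.01416 h⁻¹
t½ = ln 2 / k = ln 2 / 0.01416 ≈ 49.0 hours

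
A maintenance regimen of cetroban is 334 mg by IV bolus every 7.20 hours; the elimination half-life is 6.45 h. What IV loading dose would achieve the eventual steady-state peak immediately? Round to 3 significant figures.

k = ln 2 / 6.45 = 0.1075 h⁻¹
Accumulation ratio R = 1 / (1 − e^(−kτ)) = 1 / (1 − e^(−0.1075×7.20)) = 1 / (1 − 0.4613) = 1.856
Loading dose = maintenance dose × R = 334 × 1.856 ≈ 620 mg

620 mg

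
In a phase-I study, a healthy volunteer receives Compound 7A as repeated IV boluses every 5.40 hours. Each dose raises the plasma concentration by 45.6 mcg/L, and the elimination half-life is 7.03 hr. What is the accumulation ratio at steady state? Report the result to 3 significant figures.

2.42

k = ln 2 / 7.03 = 0.09860 hr⁻¹
Fraction remaining after one interval: e^(−kτ) = e^(−0.09860 × 5.40) = 0.5872
R = 1 / (1 − 0.5872) = 1 / 0.4128 ≈ 2.42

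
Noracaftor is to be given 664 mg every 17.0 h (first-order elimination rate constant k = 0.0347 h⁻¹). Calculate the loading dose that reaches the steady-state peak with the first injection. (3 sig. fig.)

1490 mg

Accumulation ratio R = 1 / (1 − e^(−kτ)) = 1 / (1 − e^(−0.03470×17.0)) = 1 / (1 − 0.5544) = 2.244
Loading dose = maintenance dose × R = 664 × 2.244 ≈ 1490 mg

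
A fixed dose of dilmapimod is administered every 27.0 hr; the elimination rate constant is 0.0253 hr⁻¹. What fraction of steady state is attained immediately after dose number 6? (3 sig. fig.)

f_n = 1 − e^(−nkτ) = 1 − e^(−6 × 0.02530 × 27.0) = 1 − e^(−4.099) = 1 − 0.01660 ≈ 0.983

0.983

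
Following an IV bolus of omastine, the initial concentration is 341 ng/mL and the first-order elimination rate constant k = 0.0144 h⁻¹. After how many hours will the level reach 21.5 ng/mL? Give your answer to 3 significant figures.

192 hours

C(t) = C₀ e^(−kt)  ⇒  t = ln(C₀/C) / k
t = ln(341/21.5) / 0.01440 = 2.764 / 0.01440 ≈ 192 hours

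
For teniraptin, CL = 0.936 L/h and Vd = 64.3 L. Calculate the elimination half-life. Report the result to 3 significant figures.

k = CL / V = 0.936 / 64.3 = 0.01456 h⁻¹
t½ = ln 2 / k = ln 2 / 0.01456 ≈ 47.6 hours

47.6 hours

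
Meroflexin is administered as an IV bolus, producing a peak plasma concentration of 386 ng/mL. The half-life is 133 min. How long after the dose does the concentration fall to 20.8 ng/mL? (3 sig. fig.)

k = ln 2 / 133 = 0.005212 min⁻¹
C(t) = C₀ e^(−kt)  ⇒  t = ln(C₀/C) / k
t = ln(386/20.8) / 0.005212 = 2.921 / 0.005212 ≈ 560 minutes

560 minutes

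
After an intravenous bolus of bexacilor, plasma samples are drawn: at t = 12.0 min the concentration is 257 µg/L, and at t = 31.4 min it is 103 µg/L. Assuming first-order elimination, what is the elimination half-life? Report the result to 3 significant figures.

k = ln(C₁/C₂) / (t₂ − t₁) = ln(257/103) / (31.4 − 12.0)
  = 0.9143 / 19.40 = 0.04713 min⁻¹
t½ = ln 2 / k = ln 2 / 0.04713 ≈ 14.7 minutes

14.7 minutes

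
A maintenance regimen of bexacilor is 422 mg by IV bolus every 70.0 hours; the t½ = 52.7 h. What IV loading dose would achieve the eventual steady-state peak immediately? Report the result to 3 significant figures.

701 mg

k = ln 2 / 52.7 = 0.01315 h⁻¹
Accumulation ratio R = 1 / (1 − e^(−kτ)) = 1 / (1 − e^(−0.01315×70.0)) = 1 / (1 − 0.3982) = 1.662
Loading dose = maintenance dose × R = 422 × 1.662 ≈ 701 mg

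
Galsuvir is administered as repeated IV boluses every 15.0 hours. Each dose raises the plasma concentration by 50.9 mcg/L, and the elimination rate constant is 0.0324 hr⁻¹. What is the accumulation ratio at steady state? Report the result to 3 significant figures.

Fraction remaining after one interval: e^(−kτ) = e^(−0.03240 × 15.0) = 0.6151
R = 1 / (1 − 0.6151) = 1 / 0.3849 ≈ 2.60

2.60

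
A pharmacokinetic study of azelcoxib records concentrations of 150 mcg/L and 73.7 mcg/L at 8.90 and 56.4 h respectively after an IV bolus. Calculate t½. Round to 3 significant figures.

k = ln(C₁/C₂) / (t₂ − t₁) = ln(150/73.7) / (56.4 − 8.90)
  = 0.7106 / 47.50 = 0.01496 h⁻¹
t½ = ln 2 / k = ln 2 / 0.01496 ≈ 46.3 hours

46.3 hours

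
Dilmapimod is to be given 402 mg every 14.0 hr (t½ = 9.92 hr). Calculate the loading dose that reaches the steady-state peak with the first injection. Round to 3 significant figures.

k = ln 2 / 9.92 = 0.06987 hr⁻¹
Accumulation ratio R = 1 / (1 − e^(−kτ)) = 1 / (1 − e^(−0.06987×14.0)) = 1 / (1 − 0.3760) = 1.603
Loading dose = maintenance dose × R = 402 × 1.603 ≈ 644 mg

644 mg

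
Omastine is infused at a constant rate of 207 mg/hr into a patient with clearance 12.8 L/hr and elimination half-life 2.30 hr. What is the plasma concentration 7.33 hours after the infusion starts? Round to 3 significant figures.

14.4 µg/mL

Css = rate / CL = 207 / 12.8 = 16.17 µg/mL
k = ln 2 / 2.30 = 0.3014 hr⁻¹
C(t) = Css (1 − e^(−kt)) = 16.17 × (1 − e^(−2.209)) = 16.17 × 0.8902 ≈ 14.4 µg/mL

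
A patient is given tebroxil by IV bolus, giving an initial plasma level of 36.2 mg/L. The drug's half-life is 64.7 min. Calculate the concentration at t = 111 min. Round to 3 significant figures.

11.0 mg/L

k = ln 2 / 64.7 = 0.01071 min⁻¹
C(t) = C₀ e^(−kt) = 36.2 × e^(−0.01071 × 111) = 36.2 × e^(−1.189) = 36.2 × 0.3045 ≈ 11.0 mg/L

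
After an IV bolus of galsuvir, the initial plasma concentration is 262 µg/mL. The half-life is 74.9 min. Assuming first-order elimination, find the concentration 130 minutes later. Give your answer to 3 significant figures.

k = ln 2 / 74.9 = 0.009254 min⁻¹
130 min is 1.736 half-lives, so C = 262 × (1/2)^1.736 = 262 × 0.3003 ≈ 78.7 µg/mL

78.7 µg/mL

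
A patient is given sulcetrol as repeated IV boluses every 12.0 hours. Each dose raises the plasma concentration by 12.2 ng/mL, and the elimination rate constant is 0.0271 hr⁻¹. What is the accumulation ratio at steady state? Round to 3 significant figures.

3.60

Fraction remaining after one interval: e^(−kτ) = e^(−0.02710 × 12.0) = 0.7224
R = 1 / (1 − 0.7224) = 1 / 0.2776 ≈ 3.60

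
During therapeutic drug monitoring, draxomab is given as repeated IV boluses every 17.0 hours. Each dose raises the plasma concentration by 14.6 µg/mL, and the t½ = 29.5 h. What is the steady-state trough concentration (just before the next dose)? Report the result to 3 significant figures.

29.7 µg/mL

k = ln 2 / 29.5 = 0.02350 h⁻¹
Fraction remaining after one interval: e^(−kτ) = e^(−0.02350 × 17.0) = 0.6707
R = 1 / (1 − 0.6707) = 3.037
Css,max = 14.6 × 3.037 = 44.34 µg/mL
Css,min = Css,max × e^(−kτ) = 44.34 × 0.6707 ≈ 29.7 µg/mL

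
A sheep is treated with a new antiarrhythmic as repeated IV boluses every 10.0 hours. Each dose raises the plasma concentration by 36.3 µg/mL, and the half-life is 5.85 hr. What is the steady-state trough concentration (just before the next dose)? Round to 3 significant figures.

16.0 µg/mL

k = ln 2 / 5.85 = 0.1185 hr⁻¹
Fraction remaining after one interval: e^(−kτ) = e^(−0.1185 × 10.0) = 0.3058
R = 1 / (1 − 0.3058) = 1.440
Css,max = 36.3 × 1.440 = 52.29 µg/mL
Css,min = Css,max × e^(−kτ) = 52.29 × 0.3058 ≈ 16.0 µg/mL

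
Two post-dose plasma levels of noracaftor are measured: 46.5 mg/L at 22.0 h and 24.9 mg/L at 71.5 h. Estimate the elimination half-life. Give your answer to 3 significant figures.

54.9 hours

k = ln(C₁/C₂) / (t₂ − t₁) = ln(46.5/24.9) / (71.5 − 22.0)
  = 0.6246 / 49.50 = 0.01262 h⁻¹
t½ = ln 2 / k = ln 2 / 0.01262 ≈ 54.9 hours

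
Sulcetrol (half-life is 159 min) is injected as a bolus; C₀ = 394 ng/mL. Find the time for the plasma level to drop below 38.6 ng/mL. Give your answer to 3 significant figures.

k = ln 2 / 159 = 0.004359 min⁻¹
C(t) = C₀ e^(−kt)  ⇒  t = ln(C₀/C) / k
t = ln(394/38.6) / 0.004359 = 2.323 / 0.004359 ≈ 533 minutes

533 minutes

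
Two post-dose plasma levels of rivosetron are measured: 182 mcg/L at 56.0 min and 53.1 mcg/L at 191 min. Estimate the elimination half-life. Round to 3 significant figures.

76.0 minutes

k = ln(C₁/C₂) / (t₂ − t₁) = ln(182/53.1) / (191 − 56.0)
  = 1.232 / 135.0 = 0.009125 min⁻¹
t½ = ln 2 / k = ln 2 / 0.009125 ≈ 76.0 minutes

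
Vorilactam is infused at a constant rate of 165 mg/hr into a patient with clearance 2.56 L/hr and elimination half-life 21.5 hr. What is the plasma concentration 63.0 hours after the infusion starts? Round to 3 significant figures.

Css = rate / CL = 165 / 2.56 = 64.45 mg/L
k = ln 2 / 21.5 = 0.03224 hr⁻¹
C(t) = Css (1 − e^(−kt)) = 64.45 × (1 − e^(−2.031)) = 64.45 × 0.8688 ≈ 56.0 mg/L

56.0 mg/L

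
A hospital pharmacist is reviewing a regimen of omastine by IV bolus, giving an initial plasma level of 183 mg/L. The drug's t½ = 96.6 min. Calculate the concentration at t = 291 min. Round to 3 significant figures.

22.7 mg/L

k = ln 2 / 96.6 = 0.007175 min⁻¹
291 min is 3.012 half-lives, so C = 183 × (1/2)^3.012 = 183 × 0.1239 ≈ 22.7 mg/L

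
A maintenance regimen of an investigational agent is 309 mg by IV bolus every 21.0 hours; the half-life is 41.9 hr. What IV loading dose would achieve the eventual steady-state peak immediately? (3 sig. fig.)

1050 mg

k = ln 2 / 41.9 = 0.01654 hr⁻¹
Accumulation ratio R = 1 / (1 − e^(−kτ)) = 1 / (1 − e^(−0.01654×21.0)) = 1 / (1 − 0.7065) = 3.407
Loading dose = maintenance dose × R = 309 × 3.407 ≈ 1050 mg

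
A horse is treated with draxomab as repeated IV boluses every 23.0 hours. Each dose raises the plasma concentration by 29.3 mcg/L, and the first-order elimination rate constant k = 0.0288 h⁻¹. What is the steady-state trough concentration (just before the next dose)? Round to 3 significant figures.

31.2 mcg/L

Fraction remaining after one interval: e^(−kτ) = e^(−0.02880 × 23.0) = 0.5156
R = 1 / (1 − 0.5156) = 2.064
Css,max = 29.3 × 2.064 = 60.49 mcg/L
Css,min = Css,max × e^(−kτ) = 60.49 × 0.5156 ≈ 31.2 mcg/L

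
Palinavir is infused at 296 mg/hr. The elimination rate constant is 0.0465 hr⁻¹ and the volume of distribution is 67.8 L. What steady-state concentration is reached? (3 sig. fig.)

93.9 mg/L

CL = k · V = 0.0465 × 67.8 = 3.153 L/hr
Css = rate / CL = 296 / 3.153 ≈ 93.9 mg/L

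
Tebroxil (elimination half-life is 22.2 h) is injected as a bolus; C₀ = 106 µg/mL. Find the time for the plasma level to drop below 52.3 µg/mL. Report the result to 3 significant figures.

22.6 hours

k = ln 2 / 22.2 = 0.03122 h⁻¹
C(t) = C₀ e^(−kt)  ⇒  t = ln(C₀/C) / k
t = ln(106/52.3) / 0.03122 = 0.7064 / 0.03122 ≈ 22.6 hours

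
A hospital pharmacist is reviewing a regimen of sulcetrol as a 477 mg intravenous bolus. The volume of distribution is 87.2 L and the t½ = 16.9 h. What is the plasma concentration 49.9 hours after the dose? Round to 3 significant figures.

C₀ = dose / V = 477 / 87.2 = 5.470 µg/mL
k = ln 2 / 16.9 = 0.04101 h⁻¹
C(t) = C₀ e^(−kt) = 5.470 × e^(−0.04101 × 49.9) = 5.470 × e^(−2.047) = 5.470 × 0.1292 ≈ 0.707 µg/mL

0.707 µg/mL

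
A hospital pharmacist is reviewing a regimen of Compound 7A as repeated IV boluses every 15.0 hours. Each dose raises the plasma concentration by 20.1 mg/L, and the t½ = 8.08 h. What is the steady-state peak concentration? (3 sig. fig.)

k = ln 2 / 8.08 = 0.08579 h⁻¹
Fraction remaining after one interval: e^(−kτ) = e^(−0.08579 × 15.0) = 0.2762
R = 1 / (1 − 0.2762) = 1.382
Css,max = 20.1 × 1.382 ≈ 27.8 mg/L

27.8 mg/L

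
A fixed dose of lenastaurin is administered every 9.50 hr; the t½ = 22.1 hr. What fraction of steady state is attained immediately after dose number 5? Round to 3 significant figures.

0.775

k = ln 2 / 22.1 = 0.03136 hr⁻¹
f_n = 1 − e^(−nkτ) = 1 − e^(−5 × 0.03136 × 9.50) = 1 − e^(−1.490) = 1 − 0.2254 ≈ 0.775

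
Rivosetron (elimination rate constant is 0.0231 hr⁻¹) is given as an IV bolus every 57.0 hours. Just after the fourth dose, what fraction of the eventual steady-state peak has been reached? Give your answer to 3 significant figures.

0.995

f_n = 1 − e^(−nkτ) = 1 − e^(−4 × 0.02310 × 57.0) = 1 − e^(−5.267) = 1 − 0.005160 ≈ 0.995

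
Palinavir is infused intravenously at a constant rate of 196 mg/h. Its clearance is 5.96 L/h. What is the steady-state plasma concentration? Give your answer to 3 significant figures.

32.9 µg/mL

Css = infusion rate / CL = 196 / 5.96 ≈ 32.9 µg/mL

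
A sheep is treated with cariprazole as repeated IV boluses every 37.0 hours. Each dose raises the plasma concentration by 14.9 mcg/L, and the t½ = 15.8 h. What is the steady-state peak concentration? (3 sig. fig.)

k = ln 2 / 15.8 = 0.04387 h⁻¹
Fraction remaining after one interval: e^(−kτ) = e^(−0.04387 × 37.0) = 0.1973
R = 1 / (1 − 0.1973) = 1.246
Css,max = 14.9 × 1.246 ≈ 18.6 mcg/L

18.6 mcg/L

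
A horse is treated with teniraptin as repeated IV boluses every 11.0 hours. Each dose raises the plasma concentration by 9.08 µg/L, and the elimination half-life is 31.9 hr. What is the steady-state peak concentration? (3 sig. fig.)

42.7 µg/L

k = ln 2 / 31.9 = 0.02173 hr⁻¹
Fraction remaining after one interval: e^(−kτ) = e^(−0.02173 × 11.0) = 0.7874
R = 1 / (1 − 0.7874) = 4.704
Css,max = 9.08 × 4.704 ≈ 42.7 µg/L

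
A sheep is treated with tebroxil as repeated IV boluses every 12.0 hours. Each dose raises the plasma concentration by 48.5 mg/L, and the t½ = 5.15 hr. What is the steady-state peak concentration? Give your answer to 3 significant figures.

60.5 mg/L

k = ln 2 / 5.15 = 0.1346 hr⁻¹
Fraction remaining after one interval: e^(−kτ) = e^(−0.1346 × 12.0) = 0.1989
R = 1 / (1 − 0.1989) = 1.248
Css,max = 48.5 × 1.248 ≈ 60.5 mg/L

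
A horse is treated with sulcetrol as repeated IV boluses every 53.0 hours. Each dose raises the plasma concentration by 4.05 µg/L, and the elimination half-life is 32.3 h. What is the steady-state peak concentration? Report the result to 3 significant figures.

k = ln 2 / 32.3 = 0.02146 h⁻¹
Fraction remaining after one interval: e^(−kτ) = e^(−0.02146 × 53.0) = 0.3207
R = 1 / (1 − 0.3207) = 1.472
Css,max = 4.05 × 1.472 ≈ 5.96 µg/L

5.96 µg/L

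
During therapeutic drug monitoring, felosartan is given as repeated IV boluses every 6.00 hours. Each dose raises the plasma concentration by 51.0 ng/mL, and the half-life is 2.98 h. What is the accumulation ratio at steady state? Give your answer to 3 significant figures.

k = ln 2 / 2.98 = 0.2326 h⁻¹
Fraction remaining after one interval: e^(−kτ) = e^(−0.2326 × 6.00) = 0.2477
R = 1 / (1 − 0.2477) = 1 / 0.7523 ≈ 1.33

1.33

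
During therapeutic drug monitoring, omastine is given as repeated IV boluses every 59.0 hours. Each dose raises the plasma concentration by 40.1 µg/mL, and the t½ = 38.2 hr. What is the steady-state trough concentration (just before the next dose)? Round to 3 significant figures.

20.9 µg/mL

k = ln 2 / 38.2 = 0.01815 hr⁻¹
Fraction remaining after one interval: e^(−kτ) = e^(−0.01815 × 59.0) = 0.3428
R = 1 / (1 − 0.3428) = 1.522
Css,max = 40.1 × 1.522 = 61.02 µg/mL
Css,min = Css,max × e^(−kτ) = 61.02 × 0.3428 ≈ 20.9 µg/mL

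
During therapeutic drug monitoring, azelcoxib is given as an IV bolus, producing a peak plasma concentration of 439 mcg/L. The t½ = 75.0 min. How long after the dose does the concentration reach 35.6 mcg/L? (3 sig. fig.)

k = ln 2 / 75.0 = 0.009242 min⁻¹
C(t) = C₀ e^(−kt)  ⇒  t = ln(C₀/C) / k
t = ln(439/35.6) / 0.009242 = 2.512 / 0.009242 ≈ 272 minutes

272 minutes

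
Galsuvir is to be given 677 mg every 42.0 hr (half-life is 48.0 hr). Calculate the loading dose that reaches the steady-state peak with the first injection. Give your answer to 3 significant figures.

k = ln 2 / 48.0 = 0.01444 hr⁻¹
Accumulation ratio R = 1 / (1 − e^(−kτ)) = 1 / (1 − e^(−0.01444×42.0)) = 1 / (1 − 0.5453) = 2.199
Loading dose = maintenance dose × R = 677 × 2.199 ≈ 1490 mg

1490 mg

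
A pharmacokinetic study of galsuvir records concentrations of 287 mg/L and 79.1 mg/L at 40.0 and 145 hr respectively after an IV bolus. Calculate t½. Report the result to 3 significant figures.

56.5 hours

k = ln(C₁/C₂) / (t₂ − t₁) = ln(287/79.1) / (145 − 40.0)
  = 1.289 / 105.0 = 0.01227 hr⁻¹
t½ = ln 2 / k = ln 2 / 0.01227 ≈ 56.5 hours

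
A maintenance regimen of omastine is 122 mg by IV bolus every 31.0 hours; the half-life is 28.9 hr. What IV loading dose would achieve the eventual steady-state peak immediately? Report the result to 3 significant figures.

k = ln 2 / 28.9 = 0.02398 hr⁻¹
Accumulation ratio R = 1 / (1 − e^(−kτ)) = 1 / (1 − e^(−0.02398×31.0)) = 1 / (1 − 0.4754) = 1.906
Loading dose = maintenance dose × R = 122 × 1.906 ≈ 233 mg

233 mg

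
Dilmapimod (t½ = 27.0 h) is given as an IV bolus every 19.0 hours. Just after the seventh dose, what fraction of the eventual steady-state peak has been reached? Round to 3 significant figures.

k = ln 2 / 27.0 = 0.02567 h⁻¹
f_n = 1 − e^(−nkτ) = 1 − e^(−7 × 0.02567 × 19.0) = 1 − e^(−3.414) = 1 − 0.03290 ≈ 0.967

0.967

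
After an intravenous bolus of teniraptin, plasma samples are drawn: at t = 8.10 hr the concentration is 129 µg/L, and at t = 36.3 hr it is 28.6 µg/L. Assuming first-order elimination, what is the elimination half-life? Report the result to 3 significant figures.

13.0 hours

k = ln(C₁/C₂) / (t₂ − t₁) = ln(129/28.6) / (36.3 − 8.10)
  = 1.506 / 28.20 = 0.05342 hr⁻¹
t½ = ln 2 / k = ln 2 / 0.05342 ≈ 13.0 hours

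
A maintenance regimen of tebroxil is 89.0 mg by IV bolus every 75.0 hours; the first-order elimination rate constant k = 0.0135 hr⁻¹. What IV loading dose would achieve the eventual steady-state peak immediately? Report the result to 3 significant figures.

Accumulation ratio R = 1 / (1 − e^(−kτ)) = 1 / (1 − e^(−0.01350×75.0)) = 1 / (1 − 0.3633) = 1.571
Loading dose = maintenance dose × R = 89.0 × 1.571 ≈ 140 mg

140 mg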